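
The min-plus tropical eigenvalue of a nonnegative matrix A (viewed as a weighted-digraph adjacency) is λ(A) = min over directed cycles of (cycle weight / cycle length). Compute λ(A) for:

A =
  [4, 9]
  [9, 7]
λ(A) = 4

Enumerate directed cycles and compute their means (weight / length). Sample:
  cycle 0 → 0: weight = 4, length = 1, mean = 4/1 ≈ 4.000
  cycle 1 → 1: weight = 7, length = 1, mean = 7/1 ≈ 7.000
  cycle 0 → 1 → 0: weight = 18, length = 2, mean = 18/2 ≈ 9.000
  cycle 1 → 0 → 1: weight = 18, length = 2, mean = 18/2 ≈ 9.000
Minimum mean = 4.000, attained e.g. along the cycle 0 → 0 with weight 4 and length 1. So λ(A) = 4/1 = 4.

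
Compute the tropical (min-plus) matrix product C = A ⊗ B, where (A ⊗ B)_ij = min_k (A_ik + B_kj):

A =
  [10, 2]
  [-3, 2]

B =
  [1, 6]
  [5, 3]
A ⊗ B =
  [7, 5]
  [-2, 3]

Apply the min-plus product entry-by-entry:
  C[0][0] = min over k of (A[0][0] + B[0][0] = 10 + 1 = 11, A[0][1] + B[1][0] = 2 + 5 = 7) = 7 (attained at k = 1)
  C[0][1] = min over k of (A[0][0] + B[0][1] = 10 + 6 = 16, A[0][1] + B[1][1] = 2 + 3 = 5) = 5 (attained at k = 1)
  C[1][0] = min over k of (A[1][0] + B[0][0] = -3 + 1 = -2, A[1][1] + B[1][0] = 2 + 5 = 7) = -2 (attained at k = 0)
  C[1][1] = min over k of (A[1][0] + B[0][1] = -3 + 6 = 3, A[1][1] + B[1][1] = 2 + 3 = 5) = 3 (attained at k = 0)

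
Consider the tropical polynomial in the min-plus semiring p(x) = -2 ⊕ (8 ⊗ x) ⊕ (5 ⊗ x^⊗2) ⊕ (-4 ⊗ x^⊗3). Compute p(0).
p(0) = -4

A tropical monomial a ⊗ x^⊗i evaluates to a + i · x. Evaluating each term at x = 0:
  Term 0 contributes -2 + 0 · 0 = -2
  Term 1 contributes 8 + 1 · 0 = 8
  Term 2 contributes 5 + 2 · 0 = 5
  Term 3 contributes -4 + 3 · 0 = -4
p(0) = ⊕ of these = min[-2, 8, 5, -4] = -4.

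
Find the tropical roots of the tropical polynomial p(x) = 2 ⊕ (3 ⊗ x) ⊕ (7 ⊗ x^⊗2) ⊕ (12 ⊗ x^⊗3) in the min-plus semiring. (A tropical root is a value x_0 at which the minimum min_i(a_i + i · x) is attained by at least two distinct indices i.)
Roots: {-5, -4, -1}

Each tropical root is a break point of the lower envelope of the lines y = a_i + i · x (there are 4 lines, with slopes 0, 1, ..., 3). Only the lines that attain the minimum somewhere contribute to roots; other lines are dominated. Here the surviving (envelope) indices are i = 3, i = 2, i = 1, i = 0.
Intersections between consecutive envelope lines give the roots: for adjacent envelope indices i < j the intersection is x = (a_i − a_j) / (j − i). Reading off the sorted break points: {-5, -4, -1}.
Verification: at each break x_0, at least two indices attain the minimum of min_i(a_i + i · x_0).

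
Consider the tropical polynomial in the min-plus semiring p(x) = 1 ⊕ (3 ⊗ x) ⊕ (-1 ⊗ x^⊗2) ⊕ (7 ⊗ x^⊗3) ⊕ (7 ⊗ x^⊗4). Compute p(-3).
p(-3) = -7

A tropical monomial a ⊗ x^⊗i evaluates to a + i · x. Evaluating each term at x = -3:
  Term 0 contributes 1 + 0 · -3 = 1
  Term 1 contributes 3 + 1 · -3 = 0
  Term 2 contributes -1 + 2 · -3 = -7
  Term 3 contributes 7 + 3 · -3 = -2
  Term 4 contributes 7 + 4 · -3 = -5
p(-3) = ⊕ of these = min[1, 0, -7, -2, -5] = -7.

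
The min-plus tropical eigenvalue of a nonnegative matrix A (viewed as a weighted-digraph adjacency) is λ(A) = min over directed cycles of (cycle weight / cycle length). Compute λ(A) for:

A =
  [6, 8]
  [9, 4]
λ(A) = 4

Enumerate directed cycles and compute their means (weight / length). Sample:
  cycle 0 → 0: weight = 6, length = 1, mean = 6/1 ≈ 6.000
  cycle 1 → 1: weight = 4, length = 1, mean = 4/1 ≈ 4.000
  cycle 0 → 1 → 0: weight = 17, length = 2, mean = 17/2 ≈ 8.500
  cycle 1 → 0 → 1: weight = 17, length = 2, mean = 17/2 ≈ 8.500
Minimum mean = 4.000, attained e.g. along the cycle 1 → 1 with weight 4 and length 1. So λ(A) = 4/1 = 4.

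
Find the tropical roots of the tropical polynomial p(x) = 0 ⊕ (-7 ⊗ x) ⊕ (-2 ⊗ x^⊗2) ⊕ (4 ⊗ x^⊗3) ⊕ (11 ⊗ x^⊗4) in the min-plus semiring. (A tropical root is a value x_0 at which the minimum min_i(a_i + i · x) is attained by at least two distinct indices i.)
Roots: {-7, -6, -5, 7}

Each tropical root is a break point of the lower envelope of the lines y = a_i + i · x (there are 5 lines, with slopes 0, 1, ..., 4). Only the lines that attain the minimum somewhere contribute to roots; other lines are dominated. Here the surviving (envelope) indices are i = 4, i = 3, i = 2, i = 1, i = 0.
Intersections between consecutive envelope lines give the roots: for adjacent envelope indices i < j the intersection is x = (a_i − a_j) / (j − i). Reading off the sorted break points: {-7, -6, -5, 7}.
Verification: at each break x_0, at least two indices attain the minimum of min_i(a_i + i · x_0).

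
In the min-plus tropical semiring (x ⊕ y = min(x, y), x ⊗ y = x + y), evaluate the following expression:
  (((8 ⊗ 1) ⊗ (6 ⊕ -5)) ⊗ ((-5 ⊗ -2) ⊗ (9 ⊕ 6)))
(((8 ⊗ 1) ⊗ (6 ⊕ -5)) ⊗ ((-5 ⊗ -2) ⊗ (9 ⊕ 6))) = 3

Expand innermost to outermost. Recall ⊕ takes the minimum of its arguments and ⊗ takes their sum. Working out the expression (((8 ⊗ 1) ⊗ (6 ⊕ -5)) ⊗ ((-5 ⊗ -2) ⊗ (9 ⊕ 6))) gives 3.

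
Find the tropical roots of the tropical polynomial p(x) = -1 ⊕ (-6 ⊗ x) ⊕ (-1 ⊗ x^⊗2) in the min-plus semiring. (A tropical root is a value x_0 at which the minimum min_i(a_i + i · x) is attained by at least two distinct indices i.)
Roots: {-5, 5}

Each tropical root is a break point of the lower envelope of the lines y = a_i + i · x (there are 3 lines, with slopes 0, 1, ..., 2). Only the lines that attain the minimum somewhere contribute to roots; other lines are dominated. Here the surviving (envelope) indices are i = 2, i = 1, i = 0.
Intersections between consecutive envelope lines give the roots: for adjacent envelope indices i < j the intersection is x = (a_i − a_j) / (j − i). Reading off the sorted break points: {-5, 5}.
Verification: at each break x_0, at least two indices attain the minimum of min_i(a_i + i · x_0).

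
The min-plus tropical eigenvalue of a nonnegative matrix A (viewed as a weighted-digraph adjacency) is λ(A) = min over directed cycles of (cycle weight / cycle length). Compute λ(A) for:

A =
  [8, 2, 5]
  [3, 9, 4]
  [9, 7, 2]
λ(A) = 2

Enumerate directed cycles and compute their means (weight / length). Sample:
  cycle 0 → 0: weight = 8, length = 1, mean = 8/1 ≈ 8.000
  cycle 1 → 1: weight = 9, length = 1, mean = 9/1 ≈ 9.000
  cycle 2 → 2: weight = 2, length = 1, mean = 2/1 ≈ 2.000
  cycle 0 → 1 → 0: weight = 5, length = 2, mean = 5/2 ≈ 2.500
  cycle 0 → 2 → 0: weight = 14, length = 2, mean = 14/2 ≈ 7.000
  cycle 1 → 0 → 1: weight = 5, length = 2, mean = 5/2 ≈ 2.500
Minimum mean = 2.000, attained e.g. along the cycle 2 → 2 with weight 2 and length 1. So λ(A) = 2/1 = 2.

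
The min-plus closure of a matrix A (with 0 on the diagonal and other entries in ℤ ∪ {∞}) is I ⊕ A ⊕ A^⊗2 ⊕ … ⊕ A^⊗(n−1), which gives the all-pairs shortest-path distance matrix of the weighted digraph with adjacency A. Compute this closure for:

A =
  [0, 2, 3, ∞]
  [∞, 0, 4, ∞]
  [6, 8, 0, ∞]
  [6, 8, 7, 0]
Closure =
  [0, 2, 3, ∞]
  [10, 0, 4, ∞]
  [6, 8, 0, ∞]
  [6, 8, 7, 0]

This is the Floyd-Warshall all-pairs shortest-path computation. For each intermediate vertex k = 0, 1, …, 3, update dist[i][j] ← min(dist[i][j], dist[i][k] + dist[k][j]). The final matrix gives, for each (i, j), the minimum total weight of any directed path from i to j (possibly empty when i = j).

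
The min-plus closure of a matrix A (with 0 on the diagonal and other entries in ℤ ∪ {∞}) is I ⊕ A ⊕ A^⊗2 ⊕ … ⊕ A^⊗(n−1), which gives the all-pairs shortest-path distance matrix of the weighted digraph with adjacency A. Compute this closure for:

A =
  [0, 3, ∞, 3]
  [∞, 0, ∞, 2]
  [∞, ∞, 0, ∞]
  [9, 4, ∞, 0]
Closure =
  [0, 3, ∞, 3]
  [11, 0, ∞, 2]
  [∞, ∞, 0, ∞]
  [9, 4, ∞, 0]

This is the Floyd-Warshall all-pairs shortest-path computation. For each intermediate vertex k = 0, 1, …, 3, update dist[i][j] ← min(dist[i][j], dist[i][k] + dist[k][j]). The final matrix gives, for each (i, j), the minimum total weight of any directed path from i to j (possibly empty when i = j).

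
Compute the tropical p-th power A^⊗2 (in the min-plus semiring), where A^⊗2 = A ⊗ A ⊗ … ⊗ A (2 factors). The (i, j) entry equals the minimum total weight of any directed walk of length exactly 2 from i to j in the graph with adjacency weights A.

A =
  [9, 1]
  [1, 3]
A^⊗2 =
  [2, 4]
  [4, 2]

Each entry (A^⊗2)_ij equals the minimum over all length-2 walks i = v_0 → v_1 → … → v_2 = j of Σ_t A[v_t][v_{t+1}]. For example, for (i, j) = (0, 1) we minimise over 2 possible intermediate vertex sequences; the minimum is 4, attained along the walk 0 → 1 → 1.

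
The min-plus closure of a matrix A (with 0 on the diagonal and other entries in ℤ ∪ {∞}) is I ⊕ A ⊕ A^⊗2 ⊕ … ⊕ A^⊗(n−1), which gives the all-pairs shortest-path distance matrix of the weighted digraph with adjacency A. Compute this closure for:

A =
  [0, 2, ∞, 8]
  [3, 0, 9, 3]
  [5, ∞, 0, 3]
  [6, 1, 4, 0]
Closure =
  [0, 2, 9, 5]
  [3, 0, 7, 3]
  [5, 4, 0, 3]
  [4, 1, 4, 0]

This is the Floyd-Warshall all-pairs shortest-path computation. For each intermediate vertex k = 0, 1, …, 3, update dist[i][j] ← min(dist[i][j], dist[i][k] + dist[k][j]). The final matrix gives, for each (i, j), the minimum total weight of any directed path from i to j (possibly empty when i = j).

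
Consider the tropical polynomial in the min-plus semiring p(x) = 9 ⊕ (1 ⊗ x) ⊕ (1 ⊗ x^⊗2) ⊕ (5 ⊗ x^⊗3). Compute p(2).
p(2) = 3

A tropical monomial a ⊗ x^⊗i evaluates to a + i · x. Evaluating each term at x = 2:
  Term 0 contributes 9 + 0 · 2 = 9
  Term 1 contributes 1 + 1 · 2 = 3
  Term 2 contributes 1 + 2 · 2 = 5
  Term 3 contributes 5 + 3 · 2 = 11
p(2) = ⊕ of these = min[9, 3, 5, 11] = 3.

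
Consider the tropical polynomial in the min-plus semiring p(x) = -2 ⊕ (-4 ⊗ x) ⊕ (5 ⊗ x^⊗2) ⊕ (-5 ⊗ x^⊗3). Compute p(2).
p(2) = -2

A tropical monomial a ⊗ x^⊗i evaluates to a + i · x. Evaluating each term at x = 2:
  Term 0 contributes -2 + 0 · 2 = -2
  Term 1 contributes -4 + 1 · 2 = -2
  Term 2 contributes 5 + 2 · 2 = 9
  Term 3 contributes -5 + 3 · 2 = 1
p(2) = ⊕ of these = min[-2, -2, 9, 1] = -2.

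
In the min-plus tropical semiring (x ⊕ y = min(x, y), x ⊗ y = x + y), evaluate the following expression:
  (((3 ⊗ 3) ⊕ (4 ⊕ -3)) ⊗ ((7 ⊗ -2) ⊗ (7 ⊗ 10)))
(((3 ⊗ 3) ⊕ (4 ⊕ -3)) ⊗ ((7 ⊗ -2) ⊗ (7 ⊗ 10))) = 19

Expand innermost to outermost. Recall ⊕ takes the minimum of its arguments and ⊗ takes their sum. Working out the expression (((3 ⊗ 3) ⊕ (4 ⊕ -3)) ⊗ ((7 ⊗ -2) ⊗ (7 ⊗ 10))) gives 19.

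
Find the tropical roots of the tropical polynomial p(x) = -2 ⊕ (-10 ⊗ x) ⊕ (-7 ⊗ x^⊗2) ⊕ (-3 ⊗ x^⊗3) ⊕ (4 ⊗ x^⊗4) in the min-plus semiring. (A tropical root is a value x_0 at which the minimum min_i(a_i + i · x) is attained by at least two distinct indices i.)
Roots: {-7, -4, -3, 8}

Each tropical root is a break point of the lower envelope of the lines y = a_i + i · x (there are 5 lines, with slopes 0, 1, ..., 4). Only the lines that attain the minimum somewhere contribute to roots; other lines are dominated. Here the surviving (envelope) indices are i = 4, i = 3, i = 2, i = 1, i = 0.
Intersections between consecutive envelope lines give the roots: for adjacent envelope indices i < j the intersection is x = (a_i − a_j) / (j − i). Reading off the sorted break points: {-7, -4, -3, 8}.
Verification: at each break x_0, at least two indices attain the minimum of min_i(a_i + i · x_0).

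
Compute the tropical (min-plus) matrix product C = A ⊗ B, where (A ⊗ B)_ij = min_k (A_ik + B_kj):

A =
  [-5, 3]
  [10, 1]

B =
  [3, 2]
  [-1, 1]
A ⊗ B =
  [-2, -3]
  [0, 2]

Apply the min-plus product entry-by-entry:
  C[0][0] = min over k of (A[0][0] + B[0][0] = -5 + 3 = -2, A[0][1] + B[1][0] = 3 + -1 = 2) = -2 (attained at k = 0)
  C[0][1] = min over k of (A[0][0] + B[0][1] = -5 + 2 = -3, A[0][1] + B[1][1] = 3 + 1 = 4) = -3 (attained at k = 0)
  C[1][0] = min over k of (A[1][0] + B[0][0] = 10 + 3 = 13, A[1][1] + B[1][0] = 1 + -1 = 0) = 0 (attained at k = 1)
  C[1][1] = min over k of (A[1][0] + B[0][1] = 10 + 2 = 12, A[1][1] + B[1][1] = 1 + 1 = 2) = 2 (attained at k = 1)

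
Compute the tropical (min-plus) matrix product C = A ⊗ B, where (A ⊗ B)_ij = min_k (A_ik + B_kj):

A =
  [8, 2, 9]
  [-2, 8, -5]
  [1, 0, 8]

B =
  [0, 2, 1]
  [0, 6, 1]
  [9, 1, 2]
A ⊗ B =
  [2, 8, 3]
  [-2, -4, -3]
  [0, 3, 1]

Apply the min-plus product entry-by-entry:
  C[0][0] = min over k of (A[0][0] + B[0][0] = 8 + 0 = 8, A[0][1] + B[1][0] = 2 + 0 = 2, A[0][2] + B[2][0] = 9 + 9 = 18) = 2 (attained at k = 1)
  C[0][1] = min over k of (A[0][0] + B[0][1] = 8 + 2 = 10, A[0][1] + B[1][1] = 2 + 6 = 8, A[0][2] + B[2][1] = 9 + 1 = 10) = 8 (attained at k = 1)
  C[0][2] = min over k of (A[0][0] + B[0][2] = 8 + 1 = 9, A[0][1] + B[1][2] = 2 + 1 = 3, A[0][2] + B[2][2] = 9 + 2 = 11) = 3 (attained at k = 1)
  C[1][0] = min over k of (A[1][0] + B[0][0] = -2 + 0 = -2, A[1][1] + B[1][0] = 8 + 0 = 8, A[1][2] + B[2][0] = -5 + 9 = 4) = -2 (attained at k = 0)
  C[1][1] = min over k of (A[1][0] + B[0][1] = -2 + 2 = 0, A[1][1] + B[1][1] = 8 + 6 = 14, A[1][2] + B[2][1] = -5 + 1 = -4) = -4 (attained at k = 2)
  C[1][2] = min over k of (A[1][0] + B[0][2] = -2 + 1 = -1, A[1][1] + B[1][2] = 8 + 1 = 9, A[1][2] + B[2][2] = -5 + 2 = -3) = -3 (attained at k = 2)
  C[2][0] = min over k of (A[2][0] + B[0][0] = 1 + 0 = 1, A[2][1] + B[1][0] = 0 + 0 = 0, A[2][2] + B[2][0] = 8 + 9 = 17) = 0 (attained at k = 1)
  C[2][1] = min over k of (A[2][0] + B[0][1] = 1 + 2 = 3, A[2][1] + B[1][1] = 0 + 6 = 6, A[2][2] + B[2][1] = 8 + 1 = 9) = 3 (attained at k = 0)
  C[2][2] = min over k of (A[2][0] + B[0][2] = 1 + 1 = 2, A[2][1] + B[1][2] = 0 + 1 = 1, A[2][2] + B[2][2] = 8 + 2 = 10) = 1 (attained at k = 1)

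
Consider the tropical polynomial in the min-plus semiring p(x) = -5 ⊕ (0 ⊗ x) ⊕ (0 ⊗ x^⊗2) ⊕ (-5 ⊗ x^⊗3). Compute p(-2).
p(-2) = -11

A tropical monomial a ⊗ x^⊗i evaluates to a + i · x. Evaluating each term at x = -2:
  Term 0 contributes -5 + 0 · -2 = -5
  Term 1 contributes 0 + 1 · -2 = -2
  Term 2 contributes 0 + 2 · -2 = -4
  Term 3 contributes -5 + 3 · -2 = -11
p(-2) = ⊕ of these = min[-5, -2, -4, -11] = -11.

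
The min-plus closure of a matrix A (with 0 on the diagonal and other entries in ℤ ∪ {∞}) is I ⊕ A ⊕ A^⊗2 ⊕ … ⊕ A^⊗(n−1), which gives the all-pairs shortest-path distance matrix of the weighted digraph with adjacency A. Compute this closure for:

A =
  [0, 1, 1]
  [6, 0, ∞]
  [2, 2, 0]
Closure =
  [0, 1, 1]
  [6, 0, 7]
  [2, 2, 0]

This is the Floyd-Warshall all-pairs shortest-path computation. For each intermediate vertex k = 0, 1, …, 2, update dist[i][j] ← min(dist[i][j], dist[i][k] + dist[k][j]). The final matrix gives, for each (i, j), the minimum total weight of any directed path from i to j (possibly empty when i = j).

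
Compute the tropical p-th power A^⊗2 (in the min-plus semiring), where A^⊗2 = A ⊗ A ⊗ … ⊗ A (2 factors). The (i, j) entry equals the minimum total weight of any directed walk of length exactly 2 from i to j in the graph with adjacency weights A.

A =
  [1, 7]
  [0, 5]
A^⊗2 =
  [2, 8]
  [1, 7]

Each entry (A^⊗2)_ij equals the minimum over all length-2 walks i = v_0 → v_1 → … → v_2 = j of Σ_t A[v_t][v_{t+1}]. For example, for (i, j) = (0, 1) we minimise over 2 possible intermediate vertex sequences; the minimum is 8, attained along the walk 0 → 0 → 1.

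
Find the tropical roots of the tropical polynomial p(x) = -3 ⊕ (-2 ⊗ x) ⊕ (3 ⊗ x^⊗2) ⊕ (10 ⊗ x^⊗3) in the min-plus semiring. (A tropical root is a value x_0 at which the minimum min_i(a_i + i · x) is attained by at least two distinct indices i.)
Roots: {-7, -5, -1}

Each tropical root is a break point of the lower envelope of the lines y = a_i + i · x (there are 4 lines, with slopes 0, 1, ..., 3). Only the lines that attain the minimum somewhere contribute to roots; other lines are dominated. Here the surviving (envelope) indices are i = 3, i = 2, i = 1, i = 0.
Intersections between consecutive envelope lines give the roots: for adjacent envelope indices i < j the intersection is x = (a_i − a_j) / (j − i). Reading off the sorted break points: {-7, -5, -1}.
Verification: at each break x_0, at least two indices attain the minimum of min_i(a_i + i · x_0).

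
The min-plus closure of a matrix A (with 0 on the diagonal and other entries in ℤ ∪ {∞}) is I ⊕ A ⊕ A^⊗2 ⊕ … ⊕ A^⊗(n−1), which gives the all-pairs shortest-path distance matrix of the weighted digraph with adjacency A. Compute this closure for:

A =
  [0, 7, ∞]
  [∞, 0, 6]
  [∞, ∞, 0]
Closure =
  [0, 7, 13]
  [∞, 0, 6]
  [∞, ∞, 0]

This is the Floyd-Warshall all-pairs shortest-path computation. For each intermediate vertex k = 0, 1, …, 2, update dist[i][j] ← min(dist[i][j], dist[i][k] + dist[k][j]). The final matrix gives, for each (i, j), the minimum total weight of any directed path from i to j (possibly empty when i = j).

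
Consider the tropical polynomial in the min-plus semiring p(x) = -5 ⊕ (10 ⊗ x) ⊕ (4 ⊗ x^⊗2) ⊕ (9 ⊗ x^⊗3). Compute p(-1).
p(-1) = -5

A tropical monomial a ⊗ x^⊗i evaluates to a + i · x. Evaluating each term at x = -1:
  Term 0 contributes -5 + 0 · -1 = -5
  Term 1 contributes 10 + 1 · -1 = 9
  Term 2 contributes 4 + 2 · -1 = 2
  Term 3 contributes 9 + 3 · -1 = 6
p(-1) = ⊕ of these = min[-5, 9, 2, 6] = -5.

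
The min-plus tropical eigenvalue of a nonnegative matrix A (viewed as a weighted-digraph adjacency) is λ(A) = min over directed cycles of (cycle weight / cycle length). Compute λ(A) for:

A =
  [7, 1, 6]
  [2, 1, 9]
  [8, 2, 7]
λ(A) = 1

Enumerate directed cycles and compute their means (weight / length). Sample:
  cycle 0 → 0: weight = 7, length = 1, mean = 7/1 ≈ 7.000
  cycle 1 → 1: weight = 1, length = 1, mean = 1/1 ≈ 1.000
  cycle 2 → 2: weight = 7, length = 1, mean = 7/1 ≈ 7.000
  cycle 0 → 1 → 0: weight = 3, length = 2, mean = 3/2 ≈ 1.500
  cycle 0 → 2 → 0: weight = 14, length = 2, mean = 14/2 ≈ 7.000
  cycle 1 → 0 → 1: weight = 3, length = 2, mean = 3/2 ≈ 1.500
Minimum mean = 1.000, attained e.g. along the cycle 1 → 1 with weight 1 and length 1. So λ(A) = 1/1 = 1.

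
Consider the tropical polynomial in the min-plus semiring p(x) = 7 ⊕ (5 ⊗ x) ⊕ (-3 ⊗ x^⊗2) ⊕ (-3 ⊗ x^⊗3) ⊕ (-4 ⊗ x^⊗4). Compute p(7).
p(7) = 7

A tropical monomial a ⊗ x^⊗i evaluates to a + i · x. Evaluating each term at x = 7:
  Term 0 contributes 7 + 0 · 7 = 7
  Term 1 contributes 5 + 1 · 7 = 12
  Term 2 contributes -3 + 2 · 7 = 11
  Term 3 contributes -3 + 3 · 7 = 18
  Term 4 contributes -4 + 4 · 7 = 24
p(7) = ⊕ of these = min[7, 12, 11, 18, 24] = 7.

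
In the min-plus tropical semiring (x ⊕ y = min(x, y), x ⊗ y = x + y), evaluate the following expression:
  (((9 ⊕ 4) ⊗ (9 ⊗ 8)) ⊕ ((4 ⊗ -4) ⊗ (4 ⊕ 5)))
(((9 ⊕ 4) ⊗ (9 ⊗ 8)) ⊕ ((4 ⊗ -4) ⊗ (4 ⊕ 5))) = 4

Expand innermost to outermost. Recall ⊕ takes the minimum of its arguments and ⊗ takes their sum. Working out the expression (((9 ⊕ 4) ⊗ (9 ⊗ 8)) ⊕ ((4 ⊗ -4) ⊗ (4 ⊕ 5))) gives 4.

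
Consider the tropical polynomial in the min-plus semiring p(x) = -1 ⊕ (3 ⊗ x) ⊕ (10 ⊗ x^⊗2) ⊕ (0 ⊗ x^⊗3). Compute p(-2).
p(-2) = -6

A tropical monomial a ⊗ x^⊗i evaluates to a + i · x. Evaluating each term at x = -2:
  Term 0 contributes -1 + 0 · -2 = -1
  Term 1 contributes 3 + 1 · -2 = 1
  Term 2 contributes 10 + 2 · -2 = 6
  Term 3 contributes 0 + 3 · -2 = -6
p(-2) = ⊕ of these = min[-1, 1, 6, -6] = -6.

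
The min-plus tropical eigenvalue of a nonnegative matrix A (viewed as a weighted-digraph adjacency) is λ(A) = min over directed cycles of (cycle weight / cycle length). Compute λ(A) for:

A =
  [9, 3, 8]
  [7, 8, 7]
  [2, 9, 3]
λ(A) = 3

Enumerate directed cycles and compute their means (weight / length). Sample:
  cycle 0 → 0: weight = 9, length = 1, mean = 9/1 ≈ 9.000
  cycle 1 → 1: weight = 8, length = 1, mean = 8/1 ≈ 8.000
  cycle 2 → 2: weight = 3, length = 1, mean = 3/1 ≈ 3.000
  cycle 0 → 1 → 0: weight = 10, length = 2, mean = 10/2 ≈ 5.000
  cycle 0 → 2 → 0: weight = 10, length = 2, mean = 10/2 ≈ 5.000
  cycle 1 → 0 → 1: weight = 10, length = 2, mean = 10/2 ≈ 5.000
Minimum mean = 3.000, attained e.g. along the cycle 2 → 2 with weight 3 and length 1. So λ(A) = 3/1 = 3.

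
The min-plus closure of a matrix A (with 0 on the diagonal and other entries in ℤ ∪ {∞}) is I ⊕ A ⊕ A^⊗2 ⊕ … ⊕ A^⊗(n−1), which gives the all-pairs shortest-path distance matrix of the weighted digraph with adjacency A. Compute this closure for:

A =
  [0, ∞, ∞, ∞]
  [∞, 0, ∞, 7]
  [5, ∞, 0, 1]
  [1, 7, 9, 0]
Closure =
  [0, ∞, ∞, ∞]
  [8, 0, 16, 7]
  [2, 8, 0, 1]
  [1, 7, 9, 0]

This is the Floyd-Warshall all-pairs shortest-path computation. For each intermediate vertex k = 0, 1, …, 3, update dist[i][j] ← min(dist[i][j], dist[i][k] + dist[k][j]). The final matrix gives, for each (i, j), the minimum total weight of any directed path from i to j (possibly empty when i = j).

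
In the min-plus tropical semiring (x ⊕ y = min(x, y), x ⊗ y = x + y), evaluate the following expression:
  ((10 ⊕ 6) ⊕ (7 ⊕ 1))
((10 ⊕ 6) ⊕ (7 ⊕ 1)) = 1

Expand innermost to outermost. Recall ⊕ takes the minimum of its arguments and ⊗ takes their sum. Working out the expression ((10 ⊕ 6) ⊕ (7 ⊕ 1)) gives 1.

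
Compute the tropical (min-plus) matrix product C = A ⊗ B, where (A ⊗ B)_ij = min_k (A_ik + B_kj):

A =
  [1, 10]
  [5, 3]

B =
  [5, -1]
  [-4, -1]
A ⊗ B =
  [6, 0]
  [-1, 2]

Apply the min-plus product entry-by-entry:
  C[0][0] = min over k of (A[0][0] + B[0][0] = 1 + 5 = 6, A[0][1] + B[1][0] = 10 + -4 = 6) = 6 (attained at k = 0)
  C[0][1] = min over k of (A[0][0] + B[0][1] = 1 + -1 = 0, A[0][1] + B[1][1] = 10 + -1 = 9) = 0 (attained at k = 0)
  C[1][0] = min over k of (A[1][0] + B[0][0] = 5 + 5 = 10, A[1][1] + B[1][0] = 3 + -4 = -1) = -1 (attained at k = 1)
  C[1][1] = min over k of (A[1][0] + B[0][1] = 5 + -1 = 4, A[1][1] + B[1][1] = 3 + -1 = 2) = 2 (attained at k = 1)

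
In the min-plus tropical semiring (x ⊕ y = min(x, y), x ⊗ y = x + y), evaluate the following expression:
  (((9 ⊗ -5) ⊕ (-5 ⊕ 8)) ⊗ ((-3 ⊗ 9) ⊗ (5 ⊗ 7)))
(((9 ⊗ -5) ⊕ (-5 ⊕ 8)) ⊗ ((-3 ⊗ 9) ⊗ (5 ⊗ 7))) = 13

Expand innermost to outermost. Recall ⊕ takes the minimum of its arguments and ⊗ takes their sum. Working out the expression (((9 ⊗ -5) ⊕ (-5 ⊕ 8)) ⊗ ((-3 ⊗ 9) ⊗ (5 ⊗ 7))) gives 13.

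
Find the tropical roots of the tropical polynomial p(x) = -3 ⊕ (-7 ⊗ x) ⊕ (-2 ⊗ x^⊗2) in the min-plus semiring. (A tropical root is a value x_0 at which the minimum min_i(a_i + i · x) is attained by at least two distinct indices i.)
Roots: {-5, 4}

Each tropical root is a break point of the lower envelope of the lines y = a_i + i · x (there are 3 lines, with slopes 0, 1, ..., 2). Only the lines that attain the minimum somewhere contribute to roots; other lines are dominated. Here the surviving (envelope) indices are i = 2, i = 1, i = 0.
Intersections between consecutive envelope lines give the roots: for adjacent envelope indices i < j the intersection is x = (a_i − a_j) / (j − i). Reading off the sorted break points: {-5, 4}.
Verification: at each break x_0, at least two indices attain the minimum of min_i(a_i + i · x_0).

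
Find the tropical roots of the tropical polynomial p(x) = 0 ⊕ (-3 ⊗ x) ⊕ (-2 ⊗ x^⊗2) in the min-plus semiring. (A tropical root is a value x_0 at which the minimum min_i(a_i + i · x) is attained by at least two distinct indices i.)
Roots: {-1, 3}

Each tropical root is a break point of the lower envelope of the lines y = a_i + i · x (there are 3 lines, with slopes 0, 1, ..., 2). Only the lines that attain the minimum somewhere contribute to roots; other lines are dominated. Here the surviving (envelope) indices are i = 2, i = 1, i = 0.
Intersections between consecutive envelope lines give the roots: for adjacent envelope indices i < j the intersection is x = (a_i − a_j) / (j − i). Reading off the sorted break points: {-1, 3}.
Verification: at each break x_0, at least two indices attain the minimum of min_i(a_i + i · x_0).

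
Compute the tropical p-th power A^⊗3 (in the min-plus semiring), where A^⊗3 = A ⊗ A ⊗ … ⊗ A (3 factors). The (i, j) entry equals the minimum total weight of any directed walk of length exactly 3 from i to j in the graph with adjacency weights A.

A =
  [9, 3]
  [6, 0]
A^⊗3 =
  [9, 3]
  [6, 0]

Each entry (A^⊗3)_ij equals the minimum over all length-3 walks i = v_0 → v_1 → … → v_3 = j of Σ_t A[v_t][v_{t+1}]. For example, for (i, j) = (0, 1) we minimise over 4 possible intermediate vertex sequences; the minimum is 3, attained along the walk 0 → 1 → 1 → 1.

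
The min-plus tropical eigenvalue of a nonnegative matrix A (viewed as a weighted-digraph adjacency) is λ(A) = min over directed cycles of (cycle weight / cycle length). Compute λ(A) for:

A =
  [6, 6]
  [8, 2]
λ(A) = 2

Enumerate directed cycles and compute their means (weight / length). Sample:
  cycle 0 → 0: weight = 6, length = 1, mean = 6/1 ≈ 6.000
  cycle 1 → 1: weight = 2, length = 1, mean = 2/1 ≈ 2.000
  cycle 0 → 1 → 0: weight = 14, length = 2, mean = 14/2 ≈ 7.000
  cycle 1 → 0 → 1: weight = 14, length = 2, mean = 14/2 ≈ 7.000
Minimum mean = 2.000, attained e.g. along the cycle 1 → 1 with weight 2 and length 1. So λ(A) = 2/1 = 2.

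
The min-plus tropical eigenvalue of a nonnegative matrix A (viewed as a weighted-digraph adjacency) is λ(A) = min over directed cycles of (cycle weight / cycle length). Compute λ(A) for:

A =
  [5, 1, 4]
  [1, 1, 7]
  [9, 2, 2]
λ(A) = 1

Enumerate directed cycles and compute their means (weight / length). Sample:
  cycle 0 → 0: weight = 5, length = 1, mean = 5/1 ≈ 5.000
  cycle 1 → 1: weight = 1, length = 1, mean = 1/1 ≈ 1.000
  cycle 2 → 2: weight = 2, length = 1, mean = 2/1 ≈ 2.000
  cycle 0 → 1 → 0: weight = 2, length = 2, mean = 2/2 ≈ 1.000
  cycle 0 → 2 → 0: weight = 13, length = 2, mean = 13/2 ≈ 6.500
  cycle 1 → 0 → 1: weight = 2, length = 2, mean = 2/2 ≈ 1.000
Minimum mean = 1.000, attained e.g. along the cycle 1 → 1 with weight 1 and length 1. So λ(A) = 1/1 = 1.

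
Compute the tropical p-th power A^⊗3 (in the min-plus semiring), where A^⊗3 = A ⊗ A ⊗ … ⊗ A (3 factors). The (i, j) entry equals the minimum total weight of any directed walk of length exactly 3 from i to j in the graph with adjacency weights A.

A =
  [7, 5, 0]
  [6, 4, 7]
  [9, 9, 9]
A^⊗3 =
  [15, 13, 9]
  [14, 12, 10]
  [18, 17, 15]

Each entry (A^⊗3)_ij equals the minimum over all length-3 walks i = v_0 → v_1 → … → v_3 = j of Σ_t A[v_t][v_{t+1}]. For example, for (i, j) = (0, 2) we minimise over 9 possible intermediate vertex sequences; the minimum is 9, attained along the walk 0 → 2 → 0 → 2.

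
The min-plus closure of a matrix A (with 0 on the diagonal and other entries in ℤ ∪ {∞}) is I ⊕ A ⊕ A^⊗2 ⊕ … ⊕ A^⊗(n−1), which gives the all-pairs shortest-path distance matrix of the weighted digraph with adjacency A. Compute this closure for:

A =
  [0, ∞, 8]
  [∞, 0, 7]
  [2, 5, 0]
Closure =
  [0, 13, 8]
  [9, 0, 7]
  [2, 5, 0]

This is the Floyd-Warshall all-pairs shortest-path computation. For each intermediate vertex k = 0, 1, …, 2, update dist[i][j] ← min(dist[i][j], dist[i][k] + dist[k][j]). The final matrix gives, for each (i, j), the minimum total weight of any directed path from i to j (possibly empty when i = j).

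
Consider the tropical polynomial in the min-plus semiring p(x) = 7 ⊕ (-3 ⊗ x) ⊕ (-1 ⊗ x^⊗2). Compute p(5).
p(5) = 2

A tropical monomial a ⊗ x^⊗i evaluates to a + i · x. Evaluating each term at x = 5:
  Term 0 contributes 7 + 0 · 5 = 7
  Term 1 contributes -3 + 1 · 5 = 2
  Term 2 contributes -1 + 2 · 5 = 9
p(5) = ⊕ of these = min[7, 2, 9] = 2.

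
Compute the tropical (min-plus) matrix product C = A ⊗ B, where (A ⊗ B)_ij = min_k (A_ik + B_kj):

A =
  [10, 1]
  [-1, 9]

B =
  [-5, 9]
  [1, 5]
A ⊗ B =
  [2, 6]
  [-6, 8]

Apply the min-plus product entry-by-entry:
  C[0][0] = min over k of (A[0][0] + B[0][0] = 10 + -5 = 5, A[0][1] + B[1][0] = 1 + 1 = 2) = 2 (attained at k = 1)
  C[0][1] = min over k of (A[0][0] + B[0][1] = 10 + 9 = 19, A[0][1] + B[1][1] = 1 + 5 = 6) = 6 (attained at k = 1)
  C[1][0] = min over k of (A[1][0] + B[0][0] = -1 + -5 = -6, A[1][1] + B[1][0] = 9 + 1 = 10) = -6 (attained at k = 0)
  C[1][1] = min over k of (A[1][0] + B[0][1] = -1 + 9 = 8, A[1][1] + B[1][1] = 9 + 5 = 14) = 8 (attained at k = 0)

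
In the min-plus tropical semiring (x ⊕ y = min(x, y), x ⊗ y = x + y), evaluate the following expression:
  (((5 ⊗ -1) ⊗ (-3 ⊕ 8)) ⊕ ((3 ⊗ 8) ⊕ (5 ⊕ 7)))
(((5 ⊗ -1) ⊗ (-3 ⊕ 8)) ⊕ ((3 ⊗ 8) ⊕ (5 ⊕ 7))) = 1

Expand innermost to outermost. Recall ⊕ takes the minimum of its arguments and ⊗ takes their sum. Working out the expression (((5 ⊗ -1) ⊗ (-3 ⊕ 8)) ⊕ ((3 ⊗ 8) ⊕ (5 ⊕ 7))) gives 1.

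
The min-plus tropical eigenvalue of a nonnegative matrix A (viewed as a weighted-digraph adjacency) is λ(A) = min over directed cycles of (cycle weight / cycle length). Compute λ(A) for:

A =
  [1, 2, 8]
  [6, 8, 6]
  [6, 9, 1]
λ(A) = 1

Enumerate directed cycles and compute their means (weight / length). Sample:
  cycle 0 → 0: weight = 1, length = 1, mean = 1/1 ≈ 1.000
  cycle 1 → 1: weight = 8, length = 1, mean = 8/1 ≈ 8.000
  cycle 2 → 2: weight = 1, length = 1, mean = 1/1 ≈ 1.000
  cycle 0 → 1 → 0: weight = 8, length = 2, mean = 8/2 ≈ 4.000
  cycle 0 → 2 → 0: weight = 14, length = 2, mean = 14/2 ≈ 7.000
  cycle 1 → 0 → 1: weight = 8, length = 2, mean = 8/2 ≈ 4.000
Minimum mean = 1.000, attained e.g. along the cycle 0 → 0 with weight 1 and length 1. So λ(A) = 1/1 = 1.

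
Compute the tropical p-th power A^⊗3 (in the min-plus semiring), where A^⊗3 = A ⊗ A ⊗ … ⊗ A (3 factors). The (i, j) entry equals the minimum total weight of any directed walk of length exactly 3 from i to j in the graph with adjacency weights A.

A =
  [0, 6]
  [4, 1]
A^⊗3 =
  [0, 6]
  [4, 3]

Each entry (A^⊗3)_ij equals the minimum over all length-3 walks i = v_0 → v_1 → … → v_3 = j of Σ_t A[v_t][v_{t+1}]. For example, for (i, j) = (0, 1) we minimise over 4 possible intermediate vertex sequences; the minimum is 6, attained along the walk 0 → 0 → 0 → 1.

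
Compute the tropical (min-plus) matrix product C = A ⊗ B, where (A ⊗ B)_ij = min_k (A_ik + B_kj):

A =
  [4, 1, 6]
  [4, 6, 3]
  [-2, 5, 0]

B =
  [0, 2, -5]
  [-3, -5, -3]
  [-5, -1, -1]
A ⊗ B =
  [-2, -4, -2]
  [-2, 1, -1]
  [-5, -1, -7]

Apply the min-plus product entry-by-entry:
  C[0][0] = min over k of (A[0][0] + B[0][0] = 4 + 0 = 4, A[0][1] + B[1][0] = 1 + -3 = -2, A[0][2] + B[2][0] = 6 + -5 = 1) = -2 (attained at k = 1)
  C[0][1] = min over k of (A[0][0] + B[0][1] = 4 + 2 = 6, A[0][1] + B[1][1] = 1 + -5 = -4, A[0][2] + B[2][1] = 6 + -1 = 5) = -4 (attained at k = 1)
  C[0][2] = min over k of (A[0][0] + B[0][2] = 4 + -5 = -1, A[0][1] + B[1][2] = 1 + -3 = -2, A[0][2] + B[2][2] = 6 + -1 = 5) = -2 (attained at k = 1)
  C[1][0] = min over k of (A[1][0] + B[0][0] = 4 + 0 = 4, A[1][1] + B[1][0] = 6 + -3 = 3, A[1][2] + B[2][0] = 3 + -5 = -2) = -2 (attained at k = 2)
  C[1][1] = min over k of (A[1][0] + B[0][1] = 4 + 2 = 6, A[1][1] + B[1][1] = 6 + -5 = 1, A[1][2] + B[2][1] = 3 + -1 = 2) = 1 (attained at k = 1)
  C[1][2] = min over k of (A[1][0] + B[0][2] = 4 + -5 = -1, A[1][1] + B[1][2] = 6 + -3 = 3, A[1][2] + B[2][2] = 3 + -1 = 2) = -1 (attained at k = 0)
  C[2][0] = min over k of (A[2][0] + B[0][0] = -2 + 0 = -2, A[2][1] + B[1][0] = 5 + -3 = 2, A[2][2] + B[2][0] = 0 + -5 = -5) = -5 (attained at k = 2)
  C[2][1] = min over k of (A[2][0] + B[0][1] = -2 + 2 = 0, A[2][1] + B[1][1] = 5 + -5 = 0, A[2][2] + B[2][1] = 0 + -1 = -1) = -1 (attained at k = 2)
  C[2][2] = min over k of (A[2][0] + B[0][2] = -2 + -5 = -7, A[2][1] + B[1][2] = 5 + -3 = 2, A[2][2] + B[2][2] = 0 + -1 = -1) = -7 (attained at k = 0)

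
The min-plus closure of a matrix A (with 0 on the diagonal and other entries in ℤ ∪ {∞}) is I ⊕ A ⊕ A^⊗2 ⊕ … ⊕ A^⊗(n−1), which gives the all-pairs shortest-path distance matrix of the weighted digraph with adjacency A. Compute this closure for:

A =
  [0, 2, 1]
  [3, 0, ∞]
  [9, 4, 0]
Closure =
  [0, 2, 1]
  [3, 0, 4]
  [7, 4, 0]

This is the Floyd-Warshall all-pairs shortest-path computation. For each intermediate vertex k = 0, 1, …, 2, update dist[i][j] ← min(dist[i][j], dist[i][k] + dist[k][j]). The final matrix gives, for each (i, j), the minimum total weight of any directed path from i to j (possibly empty when i = j).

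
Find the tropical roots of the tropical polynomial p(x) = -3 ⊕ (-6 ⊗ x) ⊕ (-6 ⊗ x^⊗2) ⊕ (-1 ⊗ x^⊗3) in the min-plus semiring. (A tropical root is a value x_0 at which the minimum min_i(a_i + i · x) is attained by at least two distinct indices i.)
Roots: {-5, 0, 3}

Each tropical root is a break point of the lower envelope of the lines y = a_i + i · x (there are 4 lines, with slopes 0, 1, ..., 3). Only the lines that attain the minimum somewhere contribute to roots; other lines are dominated. Here the surviving (envelope) indices are i = 3, i = 2, i = 1, i = 0.
Intersections between consecutive envelope lines give the roots: for adjacent envelope indices i < j the intersection is x = (a_i − a_j) / (j − i). Reading off the sorted break points: {-5, 0, 3}.
Verification: at each break x_0, at least two indices attain the minimum of min_i(a_i + i · x_0).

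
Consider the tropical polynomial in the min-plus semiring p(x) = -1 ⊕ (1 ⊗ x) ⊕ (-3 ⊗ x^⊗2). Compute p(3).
p(3) = -1

A tropical monomial a ⊗ x^⊗i evaluates to a + i · x. Evaluating each term at x = 3:
  Term 0 contributes -1 + 0 · 3 = -1
  Term 1 contributes 1 + 1 · 3 = 4
  Term 2 contributes -3 + 2 · 3 = 3
p(3) = ⊕ of these = min[-1, 4, 3] = -1.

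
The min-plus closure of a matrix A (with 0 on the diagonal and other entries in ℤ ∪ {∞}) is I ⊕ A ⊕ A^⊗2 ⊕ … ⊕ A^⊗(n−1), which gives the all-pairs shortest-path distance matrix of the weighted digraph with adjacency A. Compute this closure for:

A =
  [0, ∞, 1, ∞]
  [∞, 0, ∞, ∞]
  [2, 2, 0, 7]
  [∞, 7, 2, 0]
Closure =
  [0, 3, 1, 8]
  [∞, 0, ∞, ∞]
  [2, 2, 0, 7]
  [4, 4, 2, 0]

This is the Floyd-Warshall all-pairs shortest-path computation. For each intermediate vertex k = 0, 1, …, 3, update dist[i][j] ← min(dist[i][j], dist[i][k] + dist[k][j]). The final matrix gives, for each (i, j), the minimum total weight of any directed path from i to j (possibly empty when i = j).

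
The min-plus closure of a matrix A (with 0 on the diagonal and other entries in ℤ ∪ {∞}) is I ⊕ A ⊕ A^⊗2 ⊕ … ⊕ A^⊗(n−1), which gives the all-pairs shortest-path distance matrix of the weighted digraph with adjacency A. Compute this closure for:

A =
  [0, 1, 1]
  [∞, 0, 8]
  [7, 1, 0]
Closure =
  [0, 1, 1]
  [15, 0, 8]
  [7, 1, 0]

This is the Floyd-Warshall all-pairs shortest-path computation. For each intermediate vertex k = 0, 1, …, 2, update dist[i][j] ← min(dist[i][j], dist[i][k] + dist[k][j]). The final matrix gives, for each (i, j), the minimum total weight of any directed path from i to j (possibly empty when i = j).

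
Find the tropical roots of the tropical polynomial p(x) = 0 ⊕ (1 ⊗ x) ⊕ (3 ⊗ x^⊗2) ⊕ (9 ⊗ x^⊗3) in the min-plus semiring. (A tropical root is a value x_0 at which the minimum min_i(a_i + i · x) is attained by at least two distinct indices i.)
Roots: {-6, -2, -1}

Each tropical root is a break point of the lower envelope of the lines y = a_i + i · x (there are 4 lines, with slopes 0, 1, ..., 3). Only the lines that attain the minimum somewhere contribute to roots; other lines are dominated. Here the surviving (envelope) indices are i = 3, i = 2, i = 1, i = 0.
Intersections between consecutive envelope lines give the roots: for adjacent envelope indices i < j the intersection is x = (a_i − a_j) / (j − i). Reading off the sorted break points: {-6, -2, -1}.
Verification: at each break x_0, at least two indices attain the minimum of min_i(a_i + i · x_0).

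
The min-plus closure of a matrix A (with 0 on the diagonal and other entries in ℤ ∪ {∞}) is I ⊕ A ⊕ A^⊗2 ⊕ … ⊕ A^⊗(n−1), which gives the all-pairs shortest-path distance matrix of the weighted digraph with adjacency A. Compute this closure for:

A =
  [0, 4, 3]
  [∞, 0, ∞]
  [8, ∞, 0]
Closure =
  [0, 4, 3]
  [∞, 0, ∞]
  [8, 12, 0]

This is the Floyd-Warshall all-pairs shortest-path computation. For each intermediate vertex k = 0, 1, …, 2, update dist[i][j] ← min(dist[i][j], dist[i][k] + dist[k][j]). The final matrix gives, for each (i, j), the minimum total weight of any directed path from i to j (possibly empty when i = j).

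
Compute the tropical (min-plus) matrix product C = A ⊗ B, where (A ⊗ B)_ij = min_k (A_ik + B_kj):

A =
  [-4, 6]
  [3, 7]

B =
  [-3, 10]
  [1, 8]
A ⊗ B =
  [-7, 6]
  [0, 13]

Apply the min-plus product entry-by-entry:
  C[0][0] = min over k of (A[0][0] + B[0][0] = -4 + -3 = -7, A[0][1] + B[1][0] = 6 + 1 = 7) = -7 (attained at k = 0)
  C[0][1] = min over k of (A[0][0] + B[0][1] = -4 + 10 = 6, A[0][1] + B[1][1] = 6 + 8 = 14) = 6 (attained at k = 0)
  C[1][0] = min over k of (A[1][0] + B[0][0] = 3 + -3 = 0, A[1][1] + B[1][0] = 7 + 1 = 8) = 0 (attained at k = 0)
  C[1][1] = min over k of (A[1][0] + B[0][1] = 3 + 10 = 13, A[1][1] + B[1][1] = 7 + 8 = 15) = 13 (attained at k = 0)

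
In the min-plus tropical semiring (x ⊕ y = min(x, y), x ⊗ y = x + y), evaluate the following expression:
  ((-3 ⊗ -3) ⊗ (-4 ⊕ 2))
((-3 ⊗ -3) ⊗ (-4 ⊕ 2)) = -10

Expand innermost to outermost. Recall ⊕ takes the minimum of its arguments and ⊗ takes their sum. Working out the expression ((-3 ⊗ -3) ⊗ (-4 ⊕ 2)) gives -10.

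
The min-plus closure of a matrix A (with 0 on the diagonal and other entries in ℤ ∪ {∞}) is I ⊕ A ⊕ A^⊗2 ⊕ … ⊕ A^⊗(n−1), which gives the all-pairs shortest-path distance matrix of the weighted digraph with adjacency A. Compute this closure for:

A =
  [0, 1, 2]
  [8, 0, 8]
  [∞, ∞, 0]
Closure =
  [0, 1, 2]
  [8, 0, 8]
  [∞, ∞, 0]

This is the Floyd-Warshall all-pairs shortest-path computation. For each intermediate vertex k = 0, 1, …, 2, update dist[i][j] ← min(dist[i][j], dist[i][k] + dist[k][j]). The final matrix gives, for each (i, j), the minimum total weight of any directed path from i to j (possibly empty when i = j).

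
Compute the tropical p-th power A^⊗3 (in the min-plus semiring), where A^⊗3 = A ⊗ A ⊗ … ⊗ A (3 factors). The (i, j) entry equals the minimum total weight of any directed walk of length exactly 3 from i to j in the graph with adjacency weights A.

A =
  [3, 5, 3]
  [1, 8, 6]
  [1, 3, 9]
A^⊗3 =
  [7, 9, 7]
  [5, 7, 7]
  [5, 7, 7]

Each entry (A^⊗3)_ij equals the minimum over all length-3 walks i = v_0 → v_1 → … → v_3 = j of Σ_t A[v_t][v_{t+1}]. For example, for (i, j) = (0, 2) we minimise over 9 possible intermediate vertex sequences; the minimum is 7, attained along the walk 0 → 2 → 0 → 2.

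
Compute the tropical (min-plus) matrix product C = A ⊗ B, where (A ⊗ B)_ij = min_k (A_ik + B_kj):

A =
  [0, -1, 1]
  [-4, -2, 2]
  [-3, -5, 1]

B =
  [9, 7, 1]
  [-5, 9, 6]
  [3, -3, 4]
A ⊗ B =
  [-6, -2, 1]
  [-7, -1, -3]
  [-10, -2, -2]

Apply the min-plus product entry-by-entry:
  C[0][0] = min over k of (A[0][0] + B[0][0] = 0 + 9 = 9, A[0][1] + B[1][0] = -1 + -5 = -6, A[0][2] + B[2][0] = 1 + 3 = 4) = -6 (attained at k = 1)
  C[0][1] = min over k of (A[0][0] + B[0][1] = 0 + 7 = 7, A[0][1] + B[1][1] = -1 + 9 = 8, A[0][2] + B[2][1] = 1 + -3 = -2) = -2 (attained at k = 2)
  C[0][2] = min over k of (A[0][0] + B[0][2] = 0 + 1 = 1, A[0][1] + B[1][2] = -1 + 6 = 5, A[0][2] + B[2][2] = 1 + 4 = 5) = 1 (attained at k = 0)
  C[1][0] = min over k of (A[1][0] + B[0][0] = -4 + 9 = 5, A[1][1] + B[1][0] = -2 + -5 = -7, A[1][2] + B[2][0] = 2 + 3 = 5) = -7 (attained at k = 1)
  C[1][1] = min over k of (A[1][0] + B[0][1] = -4 + 7 = 3, A[1][1] + B[1][1] = -2 + 9 = 7, A[1][2] + B[2][1] = 2 + -3 = -1) = -1 (attained at k = 2)
  C[1][2] = min over k of (A[1][0] + B[0][2] = -4 + 1 = -3, A[1][1] + B[1][2] = -2 + 6 = 4, A[1][2] + B[2][2] = 2 + 4 = 6) = -3 (attained at k = 0)
  C[2][0] = min over k of (A[2][0] + B[0][0] = -3 + 9 = 6, A[2][1] + B[1][0] = -5 + -5 = -10, A[2][2] + B[2][0] = 1 + 3 = 4) = -10 (attained at k = 1)
  C[2][1] = min over k of (A[2][0] + B[0][1] = -3 + 7 = 4, A[2][1] + B[1][1] = -5 + 9 = 4, A[2][2] + B[2][1] = 1 + -3 = -2) = -2 (attained at k = 2)
  C[2][2] = min over k of (A[2][0] + B[0][2] = -3 + 1 = -2, A[2][1] + B[1][2] = -5 + 6 = 1, A[2][2] + B[2][2] = 1 + 4 = 5) = -2 (attained at k = 0)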